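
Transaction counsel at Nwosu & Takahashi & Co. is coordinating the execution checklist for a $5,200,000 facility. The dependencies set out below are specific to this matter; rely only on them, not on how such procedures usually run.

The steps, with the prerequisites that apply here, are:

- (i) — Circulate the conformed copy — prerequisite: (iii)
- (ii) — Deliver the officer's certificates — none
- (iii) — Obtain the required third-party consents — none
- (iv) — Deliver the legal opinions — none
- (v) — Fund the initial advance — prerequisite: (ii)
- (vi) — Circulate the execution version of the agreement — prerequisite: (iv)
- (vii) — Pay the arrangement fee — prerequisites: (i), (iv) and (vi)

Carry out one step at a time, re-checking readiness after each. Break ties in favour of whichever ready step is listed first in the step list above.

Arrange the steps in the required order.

(ii) → (iii) → (i) → (iv) → (v) → (vi) → (vii)

Nothing is required for (ii), (iii) and (iv). (ii) is listed earlier → (ii) first.
(v) now also ready, so the ready set is {(iii), (iv), (v)}; (iii) is listed earlier → (iii).
(i) now also ready, so the ready set is {(i), (iv), (v)}; (i) is listed earlier → (i).
Ready: (iv) and (v). (iv) is listed earlier → (iv).
Ready: (v) and (vi). (v) is listed earlier → (v).
(vi) is the only step now ready → (vi).
(vii) needed (i), (iv) and (vi), now all done → (vii).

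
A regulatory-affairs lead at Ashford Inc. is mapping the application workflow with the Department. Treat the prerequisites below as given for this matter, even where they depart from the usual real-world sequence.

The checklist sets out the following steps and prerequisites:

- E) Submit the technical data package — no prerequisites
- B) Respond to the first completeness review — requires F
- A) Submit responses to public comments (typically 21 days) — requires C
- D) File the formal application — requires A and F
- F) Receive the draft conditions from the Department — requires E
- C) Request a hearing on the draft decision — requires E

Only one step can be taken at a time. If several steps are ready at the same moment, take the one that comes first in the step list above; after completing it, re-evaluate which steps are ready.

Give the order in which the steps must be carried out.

E F B C A D

E is the only step with nothing outstanding, so it goes first.
F and C are both available; F is listed earlier → F.
B now also ready, so the ready set is {B, C}; B is listed earlier → B.
Next only C has its prerequisites met → C.
That leaves A as the only ready step → A.
Next only D has its prerequisites met → D.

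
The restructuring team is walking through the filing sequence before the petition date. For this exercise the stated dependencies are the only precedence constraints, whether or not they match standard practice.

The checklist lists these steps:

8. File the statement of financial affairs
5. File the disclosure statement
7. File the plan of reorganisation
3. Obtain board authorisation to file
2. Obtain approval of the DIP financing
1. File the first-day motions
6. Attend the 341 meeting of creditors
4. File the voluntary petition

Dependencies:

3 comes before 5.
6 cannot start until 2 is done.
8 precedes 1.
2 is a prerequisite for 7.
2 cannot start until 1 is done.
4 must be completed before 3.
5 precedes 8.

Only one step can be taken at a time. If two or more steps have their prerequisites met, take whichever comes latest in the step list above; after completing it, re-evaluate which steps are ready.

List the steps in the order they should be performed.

4 is the only step with nothing outstanding, so it goes first.
That leaves 3 as the only ready step → 3.
5 needed 3, now all done → 5.
Next only 8 has its prerequisites met → 8.
1 needed 8, now all done → 1.
That leaves 2 as the only ready step → 2.
6 and 7 are both available; 6 is listed later → 6.
7 needed 2, now all done → 7.

4, 3, 5, 8, 1, 2, 6, 7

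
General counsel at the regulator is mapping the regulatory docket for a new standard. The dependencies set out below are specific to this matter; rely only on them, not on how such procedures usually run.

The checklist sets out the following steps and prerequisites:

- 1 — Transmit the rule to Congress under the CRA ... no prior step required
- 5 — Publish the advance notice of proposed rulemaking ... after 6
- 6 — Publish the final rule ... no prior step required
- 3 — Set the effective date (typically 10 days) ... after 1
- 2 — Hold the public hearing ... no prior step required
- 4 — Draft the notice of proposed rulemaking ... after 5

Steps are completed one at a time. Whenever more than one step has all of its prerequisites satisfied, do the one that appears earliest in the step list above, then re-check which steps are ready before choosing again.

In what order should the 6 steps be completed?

1 → 6 → 5 → 3 → 2 → 4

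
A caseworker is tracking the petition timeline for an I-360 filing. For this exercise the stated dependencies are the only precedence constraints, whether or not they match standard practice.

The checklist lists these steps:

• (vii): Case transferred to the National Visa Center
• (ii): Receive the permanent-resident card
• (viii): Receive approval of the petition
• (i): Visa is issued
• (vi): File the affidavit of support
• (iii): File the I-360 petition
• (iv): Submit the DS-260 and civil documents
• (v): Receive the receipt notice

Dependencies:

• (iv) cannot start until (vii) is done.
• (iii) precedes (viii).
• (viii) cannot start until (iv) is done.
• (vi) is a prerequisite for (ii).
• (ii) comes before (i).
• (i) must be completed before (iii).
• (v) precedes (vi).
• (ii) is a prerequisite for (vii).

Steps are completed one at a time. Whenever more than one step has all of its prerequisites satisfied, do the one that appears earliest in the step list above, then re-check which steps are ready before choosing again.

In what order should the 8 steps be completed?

Only (v) has no prerequisites, so it is first.
(vi) is the only step now ready → (vi).
That leaves (ii) as the only ready step → (ii).
(vii) and (i) are both available; (vii) is listed earlier → (vii).
Ready: (i) and (iv). (i) is listed earlier → (i).
Now (iii) and (iv) have their prerequisites met. (iii) is listed earlier, so (iii) next.
Next only (iv) has its prerequisites met → (iv).
Next only (viii) has its prerequisites met → (viii).

(v), (vi), (ii), (vii), (i), (iii), (iv), (viii)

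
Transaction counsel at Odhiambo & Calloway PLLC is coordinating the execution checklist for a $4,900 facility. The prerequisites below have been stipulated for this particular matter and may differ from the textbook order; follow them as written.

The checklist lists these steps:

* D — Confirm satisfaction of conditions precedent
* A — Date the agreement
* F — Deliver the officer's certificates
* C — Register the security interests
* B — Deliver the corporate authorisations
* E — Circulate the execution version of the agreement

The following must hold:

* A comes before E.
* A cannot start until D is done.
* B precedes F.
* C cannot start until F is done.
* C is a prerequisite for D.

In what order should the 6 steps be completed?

B has no prerequisites → B first.
F needed B, now all done → F.
Next only C has its prerequisites met → C.
Next only D has its prerequisites met → D.
A needed D, now all done → A.
E needed A, now all done → E.

B, F, C, D, A, E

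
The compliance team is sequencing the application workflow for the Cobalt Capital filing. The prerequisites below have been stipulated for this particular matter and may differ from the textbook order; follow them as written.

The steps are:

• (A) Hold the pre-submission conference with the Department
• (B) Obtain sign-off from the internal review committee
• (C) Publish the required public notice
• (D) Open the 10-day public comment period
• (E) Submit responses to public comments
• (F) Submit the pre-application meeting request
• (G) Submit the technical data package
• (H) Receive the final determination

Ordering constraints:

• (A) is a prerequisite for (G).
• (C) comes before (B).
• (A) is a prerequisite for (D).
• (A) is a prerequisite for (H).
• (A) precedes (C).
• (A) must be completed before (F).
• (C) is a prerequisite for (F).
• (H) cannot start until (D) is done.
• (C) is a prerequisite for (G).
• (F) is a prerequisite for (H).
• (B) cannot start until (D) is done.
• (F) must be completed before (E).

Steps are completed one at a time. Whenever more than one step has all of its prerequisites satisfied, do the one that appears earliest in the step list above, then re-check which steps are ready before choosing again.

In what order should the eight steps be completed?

(A) (C) (D) (B) (F) (E) (G) (H)

Only (A) has no prerequisites, so it is first.
(C) and (D) are both available; (C) is listed earlier → (C).
(D), (F) and (G) are all available; (D) is listed earlier → (D).
(B), (F) and (G) are all available; (B) is listed earlier → (B).
Now (F) and (G) have their prerequisites met. (F) is listed earlier, so (F) next.
(E) and (H) now also ready, so the ready set is {(E), (G), (H)}; (E) is listed earlier → (E).
Now (G) and (H) have their prerequisites met. (G) is listed earlier, so (G) next.
(H) needed (A), (D) and (F), now all done → (H).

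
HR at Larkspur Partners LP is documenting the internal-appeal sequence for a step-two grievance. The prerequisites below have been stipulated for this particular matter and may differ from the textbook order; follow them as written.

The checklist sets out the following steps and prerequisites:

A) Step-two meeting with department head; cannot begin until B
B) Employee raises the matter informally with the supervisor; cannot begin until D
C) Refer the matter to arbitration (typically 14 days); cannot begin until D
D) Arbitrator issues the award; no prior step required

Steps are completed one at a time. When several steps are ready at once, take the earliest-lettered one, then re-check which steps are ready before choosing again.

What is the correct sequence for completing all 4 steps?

D has no prerequisites → D first.
Ready: B and C. B has the earlier label → B.
Now A and C have their prerequisites met. A has the earlier label, so A next.
That leaves C as the only ready step → C.

D → B → A → C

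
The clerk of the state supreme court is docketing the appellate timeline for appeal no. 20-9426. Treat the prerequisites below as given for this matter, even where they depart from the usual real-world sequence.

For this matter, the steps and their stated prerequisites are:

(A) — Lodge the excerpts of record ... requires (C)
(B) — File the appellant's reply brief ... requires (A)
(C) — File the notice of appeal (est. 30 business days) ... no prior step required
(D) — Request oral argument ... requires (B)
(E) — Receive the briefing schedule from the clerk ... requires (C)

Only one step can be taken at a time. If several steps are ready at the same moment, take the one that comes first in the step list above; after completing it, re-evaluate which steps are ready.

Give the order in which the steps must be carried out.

(C), (A), (B), (D), (E)

Only (C) has no prerequisites, so it is first.
(A) and (E) are both available; (A) is listed earlier → (A).
(B) and (E) are both available; (B) is listed earlier → (B).
(D) now also ready, so the ready set is {(D), (E)}; (D) is listed earlier → (D).
(E) is the only step now ready → (E).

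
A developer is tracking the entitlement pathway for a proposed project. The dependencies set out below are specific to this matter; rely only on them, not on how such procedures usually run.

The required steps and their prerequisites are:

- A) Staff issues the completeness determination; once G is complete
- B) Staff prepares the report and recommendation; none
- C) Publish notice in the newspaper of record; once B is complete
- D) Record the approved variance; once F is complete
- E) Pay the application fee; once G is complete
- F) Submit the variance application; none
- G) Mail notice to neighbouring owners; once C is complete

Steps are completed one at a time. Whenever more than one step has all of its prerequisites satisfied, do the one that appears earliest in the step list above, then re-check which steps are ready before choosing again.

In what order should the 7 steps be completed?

Nothing is required for B and F. B is listed earlier → B first.
Now C and F have their prerequisites met. C is listed earlier, so C next.
Now F and G have their prerequisites met. F is listed earlier, so F next.
Now D and G have their prerequisites met. D is listed earlier, so D next.
That leaves G as the only ready step → G.
Ready: A and E. A is listed earlier → A.
Next only E has its prerequisites met → E.

B, C, F, D, G, A, E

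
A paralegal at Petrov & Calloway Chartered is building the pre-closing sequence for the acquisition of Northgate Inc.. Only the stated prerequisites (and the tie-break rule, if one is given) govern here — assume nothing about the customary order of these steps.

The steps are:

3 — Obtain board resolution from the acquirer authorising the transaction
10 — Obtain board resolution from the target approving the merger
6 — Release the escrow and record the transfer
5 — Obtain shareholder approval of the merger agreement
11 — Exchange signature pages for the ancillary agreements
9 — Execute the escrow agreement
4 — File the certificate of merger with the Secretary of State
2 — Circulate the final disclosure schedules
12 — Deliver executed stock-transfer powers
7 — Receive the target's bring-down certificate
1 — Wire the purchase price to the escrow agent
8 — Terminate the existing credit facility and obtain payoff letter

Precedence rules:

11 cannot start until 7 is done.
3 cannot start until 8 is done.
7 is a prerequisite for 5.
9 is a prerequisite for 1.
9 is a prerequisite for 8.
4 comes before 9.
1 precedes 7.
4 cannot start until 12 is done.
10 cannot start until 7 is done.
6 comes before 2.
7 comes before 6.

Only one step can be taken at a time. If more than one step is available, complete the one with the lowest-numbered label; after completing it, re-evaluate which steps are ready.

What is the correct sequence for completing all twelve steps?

12 → 4 → 9 → 1 → 7 → 5 → 6 → 2 → 8 → 3 → 10 → 11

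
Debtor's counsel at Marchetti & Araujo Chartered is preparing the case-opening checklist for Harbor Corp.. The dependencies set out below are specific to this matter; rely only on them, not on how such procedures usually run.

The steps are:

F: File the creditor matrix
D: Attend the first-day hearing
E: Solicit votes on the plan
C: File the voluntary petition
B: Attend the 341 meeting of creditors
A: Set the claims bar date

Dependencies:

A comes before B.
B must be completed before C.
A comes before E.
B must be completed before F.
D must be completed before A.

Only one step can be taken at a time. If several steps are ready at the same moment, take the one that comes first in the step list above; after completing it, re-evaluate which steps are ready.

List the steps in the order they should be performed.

Only D has no prerequisites, so it is first.
A needed D, now all done → A.
Ready: E and B. E is listed earlier → E.
B is the only step now ready → B.
Ready: F and C. F is listed earlier → F.
C is the only step now ready → C.

D A E B F C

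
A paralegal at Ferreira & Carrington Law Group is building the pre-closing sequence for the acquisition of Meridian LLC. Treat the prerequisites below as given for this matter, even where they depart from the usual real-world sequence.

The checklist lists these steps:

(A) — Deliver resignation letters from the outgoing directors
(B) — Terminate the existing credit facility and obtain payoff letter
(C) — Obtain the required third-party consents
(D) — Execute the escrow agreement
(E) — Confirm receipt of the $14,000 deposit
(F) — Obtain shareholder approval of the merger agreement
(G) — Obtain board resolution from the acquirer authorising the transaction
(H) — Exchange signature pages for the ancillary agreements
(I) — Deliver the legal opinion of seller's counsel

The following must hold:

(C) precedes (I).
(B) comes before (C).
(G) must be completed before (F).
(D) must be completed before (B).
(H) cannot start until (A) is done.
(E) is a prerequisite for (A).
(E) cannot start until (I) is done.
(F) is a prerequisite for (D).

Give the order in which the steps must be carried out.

(G) is the only step with nothing outstanding, so it goes first.
That leaves (F) as the only ready step → (F).
(D) needed (F), now all done → (D).
Next only (B) has its prerequisites met → (B).
Next only (C) has its prerequisites met → (C).
That leaves (I) as the only ready step → (I).
(E) needed (I), now all done → (E).
(A) is the only step now ready → (A).
(H) is the only step now ready → (H).

(G) (F) (D) (B) (C) (I) (E) (A) (H)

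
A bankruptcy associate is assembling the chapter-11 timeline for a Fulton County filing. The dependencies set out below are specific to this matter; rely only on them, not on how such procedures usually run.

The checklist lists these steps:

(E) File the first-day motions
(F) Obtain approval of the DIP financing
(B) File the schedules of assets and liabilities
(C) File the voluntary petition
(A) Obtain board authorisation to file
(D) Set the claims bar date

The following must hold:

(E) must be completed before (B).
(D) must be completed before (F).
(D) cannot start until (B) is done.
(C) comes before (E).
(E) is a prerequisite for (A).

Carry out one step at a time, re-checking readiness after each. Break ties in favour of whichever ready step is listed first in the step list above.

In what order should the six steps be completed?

(C) is the only step with nothing outstanding, so it goes first.
Next only (E) has its prerequisites met → (E).
Now (B) and (A) have their prerequisites met. (B) is listed earlier, so (B) next.
Now (A) and (D) have their prerequisites met. (A) is listed earlier, so (A) next.
Next only (D) has its prerequisites met → (D).
That leaves (F) as the only ready step → (F).

(C) (E) (B) (A) (D) (F)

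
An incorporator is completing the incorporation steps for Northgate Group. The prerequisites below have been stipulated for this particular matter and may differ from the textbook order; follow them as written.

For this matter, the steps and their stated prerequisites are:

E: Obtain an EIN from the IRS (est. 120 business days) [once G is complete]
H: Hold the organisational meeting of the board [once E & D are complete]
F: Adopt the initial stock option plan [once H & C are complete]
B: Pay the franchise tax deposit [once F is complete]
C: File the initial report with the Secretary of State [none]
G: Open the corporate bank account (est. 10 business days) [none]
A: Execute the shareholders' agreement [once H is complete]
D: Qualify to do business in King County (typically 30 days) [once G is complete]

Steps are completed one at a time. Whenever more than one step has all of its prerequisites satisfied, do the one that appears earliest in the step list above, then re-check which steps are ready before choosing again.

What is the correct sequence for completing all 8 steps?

C, G, E, D, H, F, B, A

Nothing is required for C and G. C is listed earlier → C first.
Next only G has its prerequisites met → G.
Ready: E and D. E is listed earlier → E.
D needed G, now all done → D.
Next only H has its prerequisites met → H.
Ready: F and A. F is listed earlier → F.
Ready: B and A. B is listed earlier → B.
A is the only step now ready → A.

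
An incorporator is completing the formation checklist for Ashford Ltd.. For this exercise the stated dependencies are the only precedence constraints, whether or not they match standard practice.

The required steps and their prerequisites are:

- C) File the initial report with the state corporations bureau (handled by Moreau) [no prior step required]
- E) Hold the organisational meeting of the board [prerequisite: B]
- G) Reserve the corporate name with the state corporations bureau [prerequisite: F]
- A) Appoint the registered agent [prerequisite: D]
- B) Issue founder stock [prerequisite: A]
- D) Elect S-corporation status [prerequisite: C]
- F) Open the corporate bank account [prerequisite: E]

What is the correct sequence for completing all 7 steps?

C D A B E F G

Only C has no prerequisites, so it is first.
D needed C, now all done → D.
A needed D, now all done → A.
That leaves B as the only ready step → B.
E is the only step now ready → E.
F needed E, now all done → F.
That leaves G as the only ready step → G.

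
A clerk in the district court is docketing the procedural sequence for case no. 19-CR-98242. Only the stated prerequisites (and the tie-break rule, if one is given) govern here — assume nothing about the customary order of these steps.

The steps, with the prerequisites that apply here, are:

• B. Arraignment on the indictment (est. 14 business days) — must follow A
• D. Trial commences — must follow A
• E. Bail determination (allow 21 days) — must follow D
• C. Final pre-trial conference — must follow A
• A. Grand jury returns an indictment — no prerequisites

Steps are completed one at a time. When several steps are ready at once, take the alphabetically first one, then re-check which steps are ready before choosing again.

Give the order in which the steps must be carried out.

A is the only step with nothing outstanding, so it goes first.
Ready: B, C and D. B has the earlier label → B.
Ready: C and D. C has the earlier label → C.
D needed A, now all done → D.
That leaves E as the only ready step → E.

A → B → C → D → E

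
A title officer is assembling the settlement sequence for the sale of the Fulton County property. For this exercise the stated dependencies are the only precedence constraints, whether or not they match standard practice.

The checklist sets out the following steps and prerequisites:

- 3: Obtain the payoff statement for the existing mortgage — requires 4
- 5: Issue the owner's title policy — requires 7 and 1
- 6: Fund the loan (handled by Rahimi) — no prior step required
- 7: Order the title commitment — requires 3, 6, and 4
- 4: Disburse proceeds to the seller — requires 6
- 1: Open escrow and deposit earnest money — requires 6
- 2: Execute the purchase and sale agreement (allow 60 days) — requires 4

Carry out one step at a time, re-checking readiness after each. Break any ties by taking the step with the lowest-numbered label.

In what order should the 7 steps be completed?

6 1 4 2 3 7 5

Only 6 has no prerequisites, so it is first.
Now 1 and 4 have their prerequisites met. 1 has the earlier label, so 1 next.
That leaves 4 as the only ready step → 4.
Now 2 and 3 have their prerequisites met. 2 has the earlier label, so 2 next.
3 needed 4, now all done → 3.
Next only 7 has its prerequisites met → 7.
5 needed 1 and 7, now all done → 5.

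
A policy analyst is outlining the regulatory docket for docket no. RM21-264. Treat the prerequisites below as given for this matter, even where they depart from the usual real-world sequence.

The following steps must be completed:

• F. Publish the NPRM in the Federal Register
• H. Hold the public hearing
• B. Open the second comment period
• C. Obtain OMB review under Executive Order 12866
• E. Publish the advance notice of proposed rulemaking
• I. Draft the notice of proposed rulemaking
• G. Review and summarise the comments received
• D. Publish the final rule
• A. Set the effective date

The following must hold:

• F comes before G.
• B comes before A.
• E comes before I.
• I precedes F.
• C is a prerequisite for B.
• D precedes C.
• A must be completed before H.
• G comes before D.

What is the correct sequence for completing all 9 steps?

E, I, F, G, D, C, B, A, H

Only E has no prerequisites, so it is first.
That leaves I as the only ready step → I.
F needed I, now all done → F.
G needed F, now all done → G.
That leaves D as the only ready step → D.
C needed D, now all done → C.
B needed C, now all done → B.
A is the only step now ready → A.
H needed A, now all done → H.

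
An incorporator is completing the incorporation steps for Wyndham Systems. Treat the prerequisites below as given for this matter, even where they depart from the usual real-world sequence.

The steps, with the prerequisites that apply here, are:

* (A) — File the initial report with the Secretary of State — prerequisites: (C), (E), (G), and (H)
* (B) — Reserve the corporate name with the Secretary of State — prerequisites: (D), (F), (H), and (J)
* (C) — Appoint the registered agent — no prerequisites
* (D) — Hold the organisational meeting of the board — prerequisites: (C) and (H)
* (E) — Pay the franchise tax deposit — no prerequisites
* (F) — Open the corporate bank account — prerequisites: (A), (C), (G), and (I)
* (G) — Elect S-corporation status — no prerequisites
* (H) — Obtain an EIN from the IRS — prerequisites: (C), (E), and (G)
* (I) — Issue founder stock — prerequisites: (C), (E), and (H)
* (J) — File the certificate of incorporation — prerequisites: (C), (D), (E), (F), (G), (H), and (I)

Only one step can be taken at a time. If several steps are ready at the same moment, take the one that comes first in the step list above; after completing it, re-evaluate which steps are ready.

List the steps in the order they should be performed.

Nothing is required for (C), (E) and (G). (C) is listed earlier → (C) first.
Ready: (E) and (G). (E) is listed earlier → (E).
Next only (G) has its prerequisites met → (G).
(H) needed (C), (E) and (G), now all done → (H).
Ready: (A), (D) and (I). (A) is listed earlier → (A).
(D) and (I) are both available; (D) is listed earlier → (D).
(I) needed (C), (E) and (H), now all done → (I).
(F) needed (A), (C), (G) and (I), now all done → (F).
That leaves (J) as the only ready step → (J).
(B) needed (D), (F), (H) and (J), now all done → (B).

(C), (E), (G), (H), (A), (D), (I), (F), (J), (B)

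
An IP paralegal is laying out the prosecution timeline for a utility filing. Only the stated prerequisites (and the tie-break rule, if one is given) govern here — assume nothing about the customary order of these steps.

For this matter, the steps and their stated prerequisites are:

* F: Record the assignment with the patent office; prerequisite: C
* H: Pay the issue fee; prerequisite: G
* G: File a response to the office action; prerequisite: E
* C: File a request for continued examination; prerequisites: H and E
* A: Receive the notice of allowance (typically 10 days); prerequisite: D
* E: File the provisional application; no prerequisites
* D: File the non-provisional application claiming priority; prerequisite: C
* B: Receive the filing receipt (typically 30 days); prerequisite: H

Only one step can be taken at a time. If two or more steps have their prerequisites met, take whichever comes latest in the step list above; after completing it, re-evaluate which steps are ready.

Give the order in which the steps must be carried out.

E, G, H, B, C, D, A, F

E has no prerequisites → E first.
G needed E, now all done → G.
Next only H has its prerequisites met → H.
Now B and C have their prerequisites met. B is listed later, so B next.
That leaves C as the only ready step → C.
Now D and F have their prerequisites met. D is listed later, so D next.
A now also ready, so the ready set is {A, F}; A is listed later → A.
F needed C, now all done → F.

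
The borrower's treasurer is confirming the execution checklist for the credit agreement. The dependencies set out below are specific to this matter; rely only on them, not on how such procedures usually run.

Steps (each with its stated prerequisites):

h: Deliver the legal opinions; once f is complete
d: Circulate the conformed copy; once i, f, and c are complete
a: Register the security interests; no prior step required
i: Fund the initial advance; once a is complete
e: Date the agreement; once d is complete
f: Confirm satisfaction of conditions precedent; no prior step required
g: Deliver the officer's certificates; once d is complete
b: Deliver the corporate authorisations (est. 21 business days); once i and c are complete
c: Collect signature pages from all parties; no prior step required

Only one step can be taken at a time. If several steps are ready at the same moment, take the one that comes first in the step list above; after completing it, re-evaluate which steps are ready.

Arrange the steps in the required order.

a, i, f, h, c, d, e, g, b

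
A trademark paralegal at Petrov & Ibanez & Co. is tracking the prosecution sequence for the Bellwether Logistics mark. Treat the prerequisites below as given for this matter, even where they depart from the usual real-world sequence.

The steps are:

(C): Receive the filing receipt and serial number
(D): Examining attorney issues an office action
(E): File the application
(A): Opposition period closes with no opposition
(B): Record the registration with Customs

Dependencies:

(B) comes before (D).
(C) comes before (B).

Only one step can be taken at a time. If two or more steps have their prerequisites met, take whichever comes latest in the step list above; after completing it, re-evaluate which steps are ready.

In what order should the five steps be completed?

(A), (E) and (C) have no prerequisites; (A) is listed later, so (A) is first.
Now (E) and (C) have their prerequisites met. (E) is listed later, so (E) next.
That leaves (C) as the only ready step → (C).
That leaves (B) as the only ready step → (B).
(D) needed (B), now all done → (D).

(A) (E) (C) (B) (D)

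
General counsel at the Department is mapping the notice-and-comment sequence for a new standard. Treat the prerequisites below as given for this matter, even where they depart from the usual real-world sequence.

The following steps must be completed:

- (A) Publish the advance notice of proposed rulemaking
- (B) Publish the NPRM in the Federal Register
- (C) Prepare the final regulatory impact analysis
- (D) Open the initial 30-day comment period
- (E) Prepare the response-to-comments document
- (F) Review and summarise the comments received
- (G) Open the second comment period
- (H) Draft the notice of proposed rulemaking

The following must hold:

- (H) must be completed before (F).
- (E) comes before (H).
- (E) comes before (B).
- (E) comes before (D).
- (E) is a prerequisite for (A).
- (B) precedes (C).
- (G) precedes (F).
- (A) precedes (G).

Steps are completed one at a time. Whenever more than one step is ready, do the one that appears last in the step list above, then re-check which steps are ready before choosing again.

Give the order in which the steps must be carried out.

(E) (H) (D) (B) (C) (A) (G) (F)

(E) has no prerequisites → (E) first.
Now (H), (D), (B) and (A) have their prerequisites met. (H) is listed later, so (H) next.
Ready: (D), (B) and (A). (D) is listed later → (D).
(B) and (A) are both available; (B) is listed later → (B).
(C) now also ready, so the ready set is {(C), (A)}; (C) is listed later → (C).
(A) needed (E), now all done → (A).
That leaves (G) as the only ready step → (G).
(F) needed (H) and (G), now all done → (F).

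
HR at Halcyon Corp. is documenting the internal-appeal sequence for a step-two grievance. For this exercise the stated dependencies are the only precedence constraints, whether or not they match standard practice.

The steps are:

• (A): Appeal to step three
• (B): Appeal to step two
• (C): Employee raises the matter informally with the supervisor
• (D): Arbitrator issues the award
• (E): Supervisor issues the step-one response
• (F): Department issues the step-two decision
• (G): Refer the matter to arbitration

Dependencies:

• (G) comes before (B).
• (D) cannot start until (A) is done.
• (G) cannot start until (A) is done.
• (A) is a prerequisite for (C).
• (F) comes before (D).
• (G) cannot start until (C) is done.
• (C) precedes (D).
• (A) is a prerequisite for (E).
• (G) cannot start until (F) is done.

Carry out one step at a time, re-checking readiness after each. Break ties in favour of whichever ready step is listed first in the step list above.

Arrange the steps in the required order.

(A) and (F) have no prerequisites; (A) is listed earlier, so (A) is first.
(C) and (E) now also ready, so the ready set is {(C), (E), (F)}; (C) is listed earlier → (C).
Now (E) and (F) have their prerequisites met. (E) is listed earlier, so (E) next.
(F) is the only step now ready → (F).
(D) and (G) are both available; (D) is listed earlier → (D).
(G) needed (A), (C) and (F), now all done → (G).
(B) needed (G), now all done → (B).

(A) → (C) → (E) → (F) → (D) → (G) → (B)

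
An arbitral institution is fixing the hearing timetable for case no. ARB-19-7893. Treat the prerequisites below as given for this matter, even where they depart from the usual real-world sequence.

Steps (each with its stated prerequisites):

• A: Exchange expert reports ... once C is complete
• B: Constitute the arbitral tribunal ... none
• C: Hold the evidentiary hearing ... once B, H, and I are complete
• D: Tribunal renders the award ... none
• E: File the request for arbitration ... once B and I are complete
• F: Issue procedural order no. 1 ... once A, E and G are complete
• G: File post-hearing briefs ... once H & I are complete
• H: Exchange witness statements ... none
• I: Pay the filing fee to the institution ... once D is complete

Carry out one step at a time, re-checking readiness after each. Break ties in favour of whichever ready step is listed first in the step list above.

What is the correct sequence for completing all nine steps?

B, D, H, I, C, A, E, G, F

B, D and H have no prerequisites; B is listed earlier, so B is first.
D and H are both available; D is listed earlier → D.
Ready: H and I. H is listed earlier → H.
I is the only step now ready → I.
Ready: C, E and G. C is listed earlier → C.
Now A, E and G have their prerequisites met. A is listed earlier, so A next.
Ready: E and G. E is listed earlier → E.
Next only G has its prerequisites met → G.
Next only F has its prerequisites met → F.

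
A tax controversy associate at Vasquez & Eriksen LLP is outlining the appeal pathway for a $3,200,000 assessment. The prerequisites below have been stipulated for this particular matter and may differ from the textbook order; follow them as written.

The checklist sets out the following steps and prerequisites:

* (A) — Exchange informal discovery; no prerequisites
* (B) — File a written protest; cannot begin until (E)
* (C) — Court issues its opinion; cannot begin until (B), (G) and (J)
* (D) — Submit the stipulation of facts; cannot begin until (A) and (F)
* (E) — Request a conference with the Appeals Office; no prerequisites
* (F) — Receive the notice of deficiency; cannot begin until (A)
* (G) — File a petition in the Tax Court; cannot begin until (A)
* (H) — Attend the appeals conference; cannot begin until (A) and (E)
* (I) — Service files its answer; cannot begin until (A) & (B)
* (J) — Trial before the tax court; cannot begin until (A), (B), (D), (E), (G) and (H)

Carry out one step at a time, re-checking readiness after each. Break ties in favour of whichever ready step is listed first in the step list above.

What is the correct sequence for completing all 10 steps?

(A) → (E) → (B) → (F) → (D) → (G) → (H) → (I) → (J) → (C)

Nothing is required for (A) and (E). (A) is listed earlier → (A) first.
Now (E), (F) and (G) have their prerequisites met. (E) is listed earlier, so (E) next.
Ready: (B), (F), (G) and (H). (B) is listed earlier → (B).
(I) now also ready, so the ready set is {(F), (G), (H), (I)}; (F) is listed earlier → (F).
(D), (G), (H) and (I) are all available; (D) is listed earlier → (D).
Ready: (G), (H) and (I). (G) is listed earlier → (G).
(H) and (I) are both available; (H) is listed earlier → (H).
(J) now also ready, so the ready set is {(I), (J)}; (I) is listed earlier → (I).
That leaves (J) as the only ready step → (J).
Next only (C) has its prerequisites met → (C).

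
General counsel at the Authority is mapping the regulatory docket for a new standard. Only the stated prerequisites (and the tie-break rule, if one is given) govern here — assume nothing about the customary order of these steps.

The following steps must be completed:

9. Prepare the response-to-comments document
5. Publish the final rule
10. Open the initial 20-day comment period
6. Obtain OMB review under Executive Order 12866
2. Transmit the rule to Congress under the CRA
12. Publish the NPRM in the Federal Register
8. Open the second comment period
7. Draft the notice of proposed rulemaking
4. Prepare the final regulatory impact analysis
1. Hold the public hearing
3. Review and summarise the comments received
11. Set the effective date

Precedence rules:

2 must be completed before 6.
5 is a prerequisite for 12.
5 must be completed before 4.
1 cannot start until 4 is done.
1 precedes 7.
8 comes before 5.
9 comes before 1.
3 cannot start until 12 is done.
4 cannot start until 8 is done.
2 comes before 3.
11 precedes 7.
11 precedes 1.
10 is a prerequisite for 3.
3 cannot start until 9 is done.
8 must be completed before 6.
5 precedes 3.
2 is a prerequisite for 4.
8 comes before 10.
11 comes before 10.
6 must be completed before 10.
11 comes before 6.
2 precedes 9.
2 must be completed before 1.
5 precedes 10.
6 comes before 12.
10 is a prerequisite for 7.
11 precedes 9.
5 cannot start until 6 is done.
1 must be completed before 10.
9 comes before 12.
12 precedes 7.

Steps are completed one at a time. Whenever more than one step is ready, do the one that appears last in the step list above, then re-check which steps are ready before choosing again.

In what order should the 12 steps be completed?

11, 8, 2, 6, 5, 4, 9, 1, 12, 10, 3, 7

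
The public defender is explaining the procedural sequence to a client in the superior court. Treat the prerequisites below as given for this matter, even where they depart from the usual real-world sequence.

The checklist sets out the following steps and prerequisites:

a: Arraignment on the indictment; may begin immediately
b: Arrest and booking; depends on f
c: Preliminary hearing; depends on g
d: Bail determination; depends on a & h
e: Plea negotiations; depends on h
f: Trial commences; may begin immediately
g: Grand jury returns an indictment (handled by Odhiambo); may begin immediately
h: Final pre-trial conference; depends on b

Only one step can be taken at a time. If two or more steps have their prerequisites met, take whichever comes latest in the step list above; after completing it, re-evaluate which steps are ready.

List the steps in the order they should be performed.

g, f and a have no prerequisites; g is listed later, so g is first.
Ready: f, c and a. f is listed later → f.
b now also ready, so the ready set is {c, b, a}; c is listed later → c.
b and a are both available; b is listed later → b.
h now also ready, so the ready set is {h, a}; h is listed later → h.
e now also ready, so the ready set is {e, a}; e is listed later → e.
Next only a has its prerequisites met → a.
That leaves d as the only ready step → d.

g → f → c → b → h → e → a → d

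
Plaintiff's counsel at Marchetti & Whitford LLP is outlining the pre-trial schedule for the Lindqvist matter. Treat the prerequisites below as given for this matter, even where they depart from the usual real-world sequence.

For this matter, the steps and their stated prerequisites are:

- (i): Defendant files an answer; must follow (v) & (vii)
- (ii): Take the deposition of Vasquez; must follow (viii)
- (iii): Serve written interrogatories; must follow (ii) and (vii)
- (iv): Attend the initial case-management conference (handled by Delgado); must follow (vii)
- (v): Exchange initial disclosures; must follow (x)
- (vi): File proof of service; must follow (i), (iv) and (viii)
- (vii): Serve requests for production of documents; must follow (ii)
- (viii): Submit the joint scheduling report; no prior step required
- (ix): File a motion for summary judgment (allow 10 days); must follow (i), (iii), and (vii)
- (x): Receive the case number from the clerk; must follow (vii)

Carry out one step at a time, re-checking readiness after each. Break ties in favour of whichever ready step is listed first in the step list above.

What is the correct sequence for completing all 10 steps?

(viii) has no prerequisites → (viii) first.
That leaves (ii) as the only ready step → (ii).
(vii) needed (ii), now all done → (vii).
Now (iii), (iv) and (x) have their prerequisites met. (iii) is listed earlier, so (iii) next.
(iv) and (x) are both available; (iv) is listed earlier → (iv).
(x) is the only step now ready → (x).
Next only (v) has its prerequisites met → (v).
(i) needed (v) and (vii), now all done → (i).
Ready: (vi) and (ix). (vi) is listed earlier → (vi).
(ix) is the only step now ready → (ix).

(viii), (ii), (vii), (iii), (iv), (x), (v), (i), (vi), (ix)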